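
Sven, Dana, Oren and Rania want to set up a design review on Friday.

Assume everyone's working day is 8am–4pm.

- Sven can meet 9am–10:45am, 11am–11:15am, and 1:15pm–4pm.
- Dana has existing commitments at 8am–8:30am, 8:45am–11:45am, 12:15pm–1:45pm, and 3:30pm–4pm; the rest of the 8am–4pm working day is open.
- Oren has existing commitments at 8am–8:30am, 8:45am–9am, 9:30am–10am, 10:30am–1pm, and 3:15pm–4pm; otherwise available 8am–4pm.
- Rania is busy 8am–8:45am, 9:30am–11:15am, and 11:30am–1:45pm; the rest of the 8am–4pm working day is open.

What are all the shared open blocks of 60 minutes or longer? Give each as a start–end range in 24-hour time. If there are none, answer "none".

13:45–15:15

Dana free within 08:00–16:00: 08:30–08:45, 11:45–12:15, 13:45–15:30.
Oren free within 08:00–16:00: 08:30–08:45, 09:00–09:30, 10:00–10:30, 13:00–15:15.
Rania free within 08:00–16:00: 08:45–09:30, 11:15–11:30, 13:45–16:00.
Sven ∩ Dana: 13:45–15:30.
Sven ∩ Dana ∩ Oren: 13:45–15:15.
Sven ∩ Dana ∩ Oren ∩ Rania: 13:45–15:15.
Windows ≥ 60 min: 13:45–15:15.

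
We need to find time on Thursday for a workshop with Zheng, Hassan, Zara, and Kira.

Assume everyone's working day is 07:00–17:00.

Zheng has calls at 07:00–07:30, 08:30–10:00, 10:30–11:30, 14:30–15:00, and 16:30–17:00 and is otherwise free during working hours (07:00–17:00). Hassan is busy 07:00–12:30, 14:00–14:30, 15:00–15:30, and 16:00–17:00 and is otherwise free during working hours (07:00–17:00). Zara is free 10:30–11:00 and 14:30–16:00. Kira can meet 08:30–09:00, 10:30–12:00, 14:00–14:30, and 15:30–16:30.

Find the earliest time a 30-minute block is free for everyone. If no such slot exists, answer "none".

15:30

Zheng free within 07:00–17:00: 07:30–08:30, 10:00–10:30, 11:30–14:30, 15:00–16:30.
Hassan free within 07:00–17:00: 12:30–14:00, 14:30–15:00, 15:30–16:00.
Zheng ∩ Hassan: 12:30–14:00, 15:30–16:00.
Zheng ∩ Hassan ∩ Zara: 15:30–16:00.
Zheng ∩ Hassan ∩ Zara ∩ Kira: 15:30–16:00.
Windows ≥ 30 min: 15:30–16:00.
Earliest such window starts at 15:30.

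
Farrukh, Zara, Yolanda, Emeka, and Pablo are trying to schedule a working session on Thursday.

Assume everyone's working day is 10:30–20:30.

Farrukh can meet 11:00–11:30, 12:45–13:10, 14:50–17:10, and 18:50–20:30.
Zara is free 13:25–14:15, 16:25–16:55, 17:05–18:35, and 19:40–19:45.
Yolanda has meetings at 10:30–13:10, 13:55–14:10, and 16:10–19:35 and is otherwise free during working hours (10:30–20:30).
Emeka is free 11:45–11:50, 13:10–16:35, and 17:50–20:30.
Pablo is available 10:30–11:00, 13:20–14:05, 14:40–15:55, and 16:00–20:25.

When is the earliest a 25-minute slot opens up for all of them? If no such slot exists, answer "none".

none

Yolanda free within 10:30–20:30: 13:10–13:55, 14:10–16:10, 19:35–20:30.
Farrukh ∩ Zara: 16:25–16:55, 17:05–17:10, 19:40–19:45.
Farrukh ∩ Zara ∩ Yolanda: 19:40–19:45.
Farrukh ∩ Zara ∩ Yolanda ∩ Emeka: 19:40–19:45.
Farrukh ∩ Zara ∩ Yolanda ∩ Emeka ∩ Pablo: 19:40–19:45.
Windows ≥ 25 min: (none).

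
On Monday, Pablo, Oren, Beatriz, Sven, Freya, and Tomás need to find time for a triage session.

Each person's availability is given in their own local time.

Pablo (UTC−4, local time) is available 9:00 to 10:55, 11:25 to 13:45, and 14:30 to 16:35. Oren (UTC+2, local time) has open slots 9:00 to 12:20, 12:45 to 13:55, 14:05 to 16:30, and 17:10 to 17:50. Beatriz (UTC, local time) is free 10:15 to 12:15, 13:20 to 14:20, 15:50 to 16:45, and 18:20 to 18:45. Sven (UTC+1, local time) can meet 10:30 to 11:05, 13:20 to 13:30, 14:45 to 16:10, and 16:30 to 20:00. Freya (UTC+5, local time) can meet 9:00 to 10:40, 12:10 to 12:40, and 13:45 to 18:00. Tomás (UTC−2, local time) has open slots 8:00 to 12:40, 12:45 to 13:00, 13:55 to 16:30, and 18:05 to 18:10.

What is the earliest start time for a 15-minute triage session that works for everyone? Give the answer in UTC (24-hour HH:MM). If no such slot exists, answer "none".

none

Pablo → UTC: 13:00–14:55, 15:25–17:45, 18:30–20:35.
Oren → UTC: 07:00–10:20, 10:45–11:55, 12:05–14:30, 15:10–15:50.
Beatriz → UTC: 10:15–12:15, 13:20–14:20, 15:50–16:45, 18:20–18:45.
Sven → UTC: 09:30–10:05, 12:20–12:30, 13:45–15:10, 15:30–19:00.
Freya → UTC: 04:00–05:40, 07:10–07:40, 08:45–13:00.
Tomás → UTC: 10:00–14:40, 14:45–15:00, 15:55–18:30, 20:05–20:10.
Pablo ∩ Oren: 13:00–14:30, 15:25–15:50.
Pablo ∩ Oren ∩ Beatriz: 13:20–14:20.
Pablo ∩ Oren ∩ Beatriz ∩ Sven: 13:45–14:20.
Pablo ∩ Oren ∩ Beatriz ∩ Sven ∩ Freya: (none).
Pablo ∩ Oren ∩ Beatriz ∩ Sven ∩ Freya ∩ Tomás: (none).
Windows ≥ 15 min: (none).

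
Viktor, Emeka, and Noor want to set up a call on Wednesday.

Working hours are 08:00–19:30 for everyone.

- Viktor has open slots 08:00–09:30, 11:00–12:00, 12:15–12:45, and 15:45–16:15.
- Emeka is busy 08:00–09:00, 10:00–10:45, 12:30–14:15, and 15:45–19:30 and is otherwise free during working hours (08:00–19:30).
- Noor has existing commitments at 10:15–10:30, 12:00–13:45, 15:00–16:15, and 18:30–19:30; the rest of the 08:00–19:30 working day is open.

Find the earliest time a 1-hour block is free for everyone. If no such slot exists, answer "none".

11:00

Emeka free within 08:00–19:30: 09:00–10:00, 10:45–12:30, 14:15–15:45.
Noor free within 08:00–19:30: 08:00–10:15, 10:30–12:00, 13:45–15:00, 16:15–18:30.
Viktor ∩ Emeka: 09:00–09:30, 11:00–12:00, 12:15–12:30.
Viktor ∩ Emeka ∩ Noor: 09:00–09:30, 11:00–12:00.
Windows ≥ 60 min: 11:00–12:00.
Earliest such window starts at 11:00.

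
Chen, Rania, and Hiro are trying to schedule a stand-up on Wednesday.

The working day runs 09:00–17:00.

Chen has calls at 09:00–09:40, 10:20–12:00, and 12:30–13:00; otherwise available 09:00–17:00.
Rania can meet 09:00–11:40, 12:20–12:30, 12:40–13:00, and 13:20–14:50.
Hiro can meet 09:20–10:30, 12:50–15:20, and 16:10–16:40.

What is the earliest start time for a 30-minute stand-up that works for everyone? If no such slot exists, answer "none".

09:40

Chen free within 09:00–17:00: 09:40–10:20, 12:00–12:30, 13:00–17:00.
Chen ∩ Rania: 09:40–10:20, 12:20–12:30, 13:20–14:50.
Chen ∩ Rania ∩ Hiro: 09:40–10:20, 13:20–14:50.
Windows ≥ 30 min: 09:40–10:20, 13:20–14:50.
Earliest such window starts at 09:40.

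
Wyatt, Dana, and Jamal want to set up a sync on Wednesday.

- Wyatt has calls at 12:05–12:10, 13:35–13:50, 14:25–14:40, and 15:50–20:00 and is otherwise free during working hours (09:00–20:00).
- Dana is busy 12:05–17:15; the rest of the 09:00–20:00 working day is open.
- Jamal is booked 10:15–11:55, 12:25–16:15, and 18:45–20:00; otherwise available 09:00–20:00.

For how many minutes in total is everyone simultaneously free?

85 minutes

Wyatt free within 09:00–20:00: 09:00–12:05, 12:10–13:35, 13:50–14:25, 14:40–15:50.
Dana free within 09:00–20:00: 09:00–12:05, 17:15–20:00.
Jamal free within 09:00–20:00: 09:00–10:15, 11:55–12:25, 16:15–18:45.
Wyatt ∩ Dana: 09:00–12:05.
Wyatt ∩ Dana ∩ Jamal: 09:00–10:15, 11:55–12:05.
Total common minutes: 75 + 10 = 85.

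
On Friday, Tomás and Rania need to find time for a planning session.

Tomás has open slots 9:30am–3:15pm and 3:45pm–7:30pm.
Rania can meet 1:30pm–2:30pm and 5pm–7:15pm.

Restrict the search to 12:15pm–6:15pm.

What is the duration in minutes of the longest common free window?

Tomás ∩ Rania: 13:30–14:30, 17:00–19:15.
Restricted to 12:15–18:15: 13:30–14:30, 17:00–18:15.
Common window lengths: 60, 75 min; longest is 75.

75 minutes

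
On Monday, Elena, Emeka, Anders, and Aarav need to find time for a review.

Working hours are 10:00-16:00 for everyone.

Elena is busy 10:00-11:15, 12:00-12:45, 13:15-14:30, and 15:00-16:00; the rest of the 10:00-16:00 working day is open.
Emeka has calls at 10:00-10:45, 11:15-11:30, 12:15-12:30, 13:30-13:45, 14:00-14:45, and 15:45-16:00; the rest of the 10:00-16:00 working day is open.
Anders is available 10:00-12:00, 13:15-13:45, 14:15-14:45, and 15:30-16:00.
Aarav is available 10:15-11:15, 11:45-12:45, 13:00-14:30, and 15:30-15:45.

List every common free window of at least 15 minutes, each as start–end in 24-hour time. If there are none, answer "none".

11:45–12:00

Elena free within 10:00–16:00: 11:15–12:00, 12:45–13:15, 14:30–15:00.
Emeka free within 10:00–16:00: 10:45–11:15, 11:30–12:15, 12:30–13:30, 13:45–14:00, 14:45–15:45.
Elena ∩ Emeka: 11:30–12:00, 12:45–13:15, 14:45–15:00.
Elena ∩ Emeka ∩ Anders: 11:30–12:00.
Elena ∩ Emeka ∩ Anders ∩ Aarav: 11:45–12:00.
Windows ≥ 15 min: 11:45–12:00.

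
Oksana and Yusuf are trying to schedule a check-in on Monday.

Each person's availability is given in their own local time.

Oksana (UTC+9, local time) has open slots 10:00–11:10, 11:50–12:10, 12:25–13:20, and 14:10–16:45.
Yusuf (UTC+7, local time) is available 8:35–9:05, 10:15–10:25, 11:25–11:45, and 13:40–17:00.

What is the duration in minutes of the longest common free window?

Oksana → UTC: 01:00–02:10, 02:50–03:10, 03:25–04:20, 05:10–07:45.
Yusuf → UTC: 01:35–02:05, 03:15–03:25, 04:25–04:45, 06:40–10:00.
Oksana ∩ Yusuf: 01:35–02:05, 06:40–07:45.
Common window lengths: 30, 65 min; longest is 65.

65 minutes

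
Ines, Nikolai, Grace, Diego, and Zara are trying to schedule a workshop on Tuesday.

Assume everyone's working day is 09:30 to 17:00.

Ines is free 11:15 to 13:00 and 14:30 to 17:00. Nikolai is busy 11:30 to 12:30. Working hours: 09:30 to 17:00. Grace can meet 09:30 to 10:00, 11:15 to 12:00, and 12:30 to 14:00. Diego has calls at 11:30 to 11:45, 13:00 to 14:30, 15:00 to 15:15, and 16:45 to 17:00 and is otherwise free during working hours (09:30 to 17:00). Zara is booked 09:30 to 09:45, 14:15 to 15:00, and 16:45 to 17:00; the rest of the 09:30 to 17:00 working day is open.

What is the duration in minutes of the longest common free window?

Nikolai free within 09:30–17:00: 09:30–11:30, 12:30–17:00.
Diego free within 09:30–17:00: 09:30–11:30, 11:45–13:00, 14:30–15:00, 15:15–16:45.
Zara free within 09:30–17:00: 09:45–14:15, 15:00–16:45.
Ines ∩ Nikolai: 11:15–11:30, 12:30–13:00, 14:30–17:00.
Ines ∩ Nikolai ∩ Grace: 11:15–11:30, 12:30–13:00.
Ines ∩ Nikolai ∩ Grace ∩ Diego: 11:15–11:30, 12:30–13:00.
Ines ∩ Nikolai ∩ Grace ∩ Diego ∩ Zara: 11:15–11:30, 12:30–13:00.
Common window lengths: 15, 30 min; longest is 30.

30 minutes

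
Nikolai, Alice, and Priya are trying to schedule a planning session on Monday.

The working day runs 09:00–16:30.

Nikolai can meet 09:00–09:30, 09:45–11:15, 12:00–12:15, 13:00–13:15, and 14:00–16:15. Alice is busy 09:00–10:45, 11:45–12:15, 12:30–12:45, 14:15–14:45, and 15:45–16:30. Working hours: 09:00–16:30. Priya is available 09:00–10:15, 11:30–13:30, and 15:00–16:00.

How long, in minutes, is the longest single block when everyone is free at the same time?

45 minutes

Alice free within 09:00–16:30: 10:45–11:45, 12:15–12:30, 12:45–14:15, 14:45–15:45.
Nikolai ∩ Alice: 10:45–11:15, 13:00–13:15, 14:00–14:15, 14:45–15:45.
Nikolai ∩ Alice ∩ Priya: 13:00–13:15, 15:00–15:45.
Common window lengths: 15, 45 min; longest is 45.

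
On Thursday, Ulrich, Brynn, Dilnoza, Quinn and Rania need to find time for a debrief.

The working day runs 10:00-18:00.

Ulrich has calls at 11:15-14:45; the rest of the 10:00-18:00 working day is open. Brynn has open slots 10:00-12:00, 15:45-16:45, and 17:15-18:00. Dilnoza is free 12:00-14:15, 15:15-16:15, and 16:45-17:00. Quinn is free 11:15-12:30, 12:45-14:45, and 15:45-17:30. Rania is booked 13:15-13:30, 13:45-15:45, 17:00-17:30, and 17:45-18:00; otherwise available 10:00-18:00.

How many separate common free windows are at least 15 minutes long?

Ulrich free within 10:00–18:00: 10:00–11:15, 14:45–18:00.
Rania free within 10:00–18:00: 10:00–13:15, 13:30–13:45, 15:45–17:00, 17:30–17:45.
Ulrich ∩ Brynn: 10:00–11:15, 15:45–16:45, 17:15–18:00.
Ulrich ∩ Brynn ∩ Dilnoza: 15:45–16:15.
Ulrich ∩ Brynn ∩ Dilnoza ∩ Quinn: 15:45–16:15.
Ulrich ∩ Brynn ∩ Dilnoza ∩ Quinn ∩ Rania: 15:45–16:15.
Windows ≥ 15 min: 15:45–16:15.
That's 1 window.

1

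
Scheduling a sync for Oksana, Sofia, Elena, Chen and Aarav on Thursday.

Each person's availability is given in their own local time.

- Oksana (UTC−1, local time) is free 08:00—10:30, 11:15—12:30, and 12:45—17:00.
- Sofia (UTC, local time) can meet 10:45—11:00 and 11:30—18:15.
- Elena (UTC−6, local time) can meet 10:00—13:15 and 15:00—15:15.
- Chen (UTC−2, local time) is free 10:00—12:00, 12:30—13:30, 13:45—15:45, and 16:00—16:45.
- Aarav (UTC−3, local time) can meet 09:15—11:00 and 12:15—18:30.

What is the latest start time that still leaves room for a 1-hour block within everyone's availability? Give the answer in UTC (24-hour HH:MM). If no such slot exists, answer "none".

Oksana → UTC: 09:00–11:30, 12:15–13:30, 13:45–18:00.
Sofia → UTC: 10:45–11:00, 11:30–18:15.
Elena → UTC: 16:00–19:15, 21:00–21:15.
Chen → UTC: 12:00–14:00, 14:30–15:30, 15:45–17:45, 18:00–18:45.
Aarav → UTC: 12:15–14:00, 15:15–21:30.
Oksana ∩ Sofia: 10:45–11:00, 12:15–13:30, 13:45–18:00.
Oksana ∩ Sofia ∩ Elena: 16:00–18:00.
Oksana ∩ Sofia ∩ Elena ∩ Chen: 16:00–17:45.
Oksana ∩ Sofia ∩ Elena ∩ Chen ∩ Aarav: 16:00–17:45.
Windows ≥ 60 min: 16:00–17:45.
Latest start in the last window 16:00–17:45 is 17:45 − 60 min = 16:45.

16:45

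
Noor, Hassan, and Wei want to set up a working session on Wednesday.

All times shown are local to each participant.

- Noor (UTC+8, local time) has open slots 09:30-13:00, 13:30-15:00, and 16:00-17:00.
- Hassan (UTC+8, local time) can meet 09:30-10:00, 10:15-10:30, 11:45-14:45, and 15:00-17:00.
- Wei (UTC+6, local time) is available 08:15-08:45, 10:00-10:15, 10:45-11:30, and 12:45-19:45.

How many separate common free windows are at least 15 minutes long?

Noor → UTC: 01:30–05:00, 05:30–07:00, 08:00–09:00.
Hassan → UTC: 01:30–02:00, 02:15–02:30, 03:45–06:45, 07:00–09:00.
Wei → UTC: 02:15–02:45, 04:00–04:15, 04:45–05:30, 06:45–13:45.
Noor ∩ Hassan: 01:30–02:00, 02:15–02:30, 03:45–05:00, 05:30–06:45, 08:00–09:00.
Noor ∩ Hassan ∩ Wei: 02:15–02:30, 04:00–04:15, 04:45–05:00, 08:00–09:00.
Windows ≥ 15 min: 02:15–02:30, 04:00–04:15, 04:45–05:00, 08:00–09:00.
That's 4 windows.

4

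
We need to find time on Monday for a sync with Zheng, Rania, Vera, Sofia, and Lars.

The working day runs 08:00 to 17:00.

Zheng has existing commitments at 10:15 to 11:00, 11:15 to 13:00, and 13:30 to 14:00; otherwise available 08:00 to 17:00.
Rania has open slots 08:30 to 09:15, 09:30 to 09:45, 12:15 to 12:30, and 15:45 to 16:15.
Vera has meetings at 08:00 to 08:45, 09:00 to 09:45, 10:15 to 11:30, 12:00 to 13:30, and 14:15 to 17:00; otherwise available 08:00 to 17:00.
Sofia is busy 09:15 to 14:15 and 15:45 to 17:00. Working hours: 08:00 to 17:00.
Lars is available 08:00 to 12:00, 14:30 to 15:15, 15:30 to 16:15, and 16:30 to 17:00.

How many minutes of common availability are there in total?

Zheng free within 08:00–17:00: 08:00–10:15, 11:00–11:15, 13:00–13:30, 14:00–17:00.
Vera free within 08:00–17:00: 08:45–09:00, 09:45–10:15, 11:30–12:00, 13:30–14:15.
Sofia free within 08:00–17:00: 08:00–09:15, 14:15–15:45.
Zheng ∩ Rania: 08:30–09:15, 09:30–09:45, 15:45–16:15.
Zheng ∩ Rania ∩ Vera: 08:45–09:00.
Zheng ∩ Rania ∩ Vera ∩ Sofia: 08:45–09:00.
Zheng ∩ Rania ∩ Vera ∩ Sofia ∩ Lars: 08:45–09:00.
Total common minutes: 15.

15 minutes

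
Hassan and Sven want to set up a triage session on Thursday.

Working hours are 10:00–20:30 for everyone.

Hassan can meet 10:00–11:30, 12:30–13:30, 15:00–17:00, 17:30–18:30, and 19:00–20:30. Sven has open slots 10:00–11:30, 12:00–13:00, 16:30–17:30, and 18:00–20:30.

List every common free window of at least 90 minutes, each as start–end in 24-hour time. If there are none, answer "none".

10:00–11:30, 19:00–20:30

Hassan ∩ Sven: 10:00–11:30, 12:30–13:00, 16:30–17:00, 18:00–18:30, 19:00–20:30.
Windows ≥ 90 min: 10:00–11:30, 19:00–20:30.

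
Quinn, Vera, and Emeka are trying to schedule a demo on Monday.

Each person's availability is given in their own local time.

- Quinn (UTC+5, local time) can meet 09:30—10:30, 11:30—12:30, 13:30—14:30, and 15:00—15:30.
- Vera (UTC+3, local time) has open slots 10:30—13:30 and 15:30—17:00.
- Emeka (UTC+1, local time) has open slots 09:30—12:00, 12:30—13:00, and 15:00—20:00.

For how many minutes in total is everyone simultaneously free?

90 minutes

Quinn → UTC: 04:30–05:30, 06:30–07:30, 08:30–09:30, 10:00–10:30.
Vera → UTC: 07:30–10:30, 12:30–14:00.
Emeka → UTC: 08:30–11:00, 11:30–12:00, 14:00–19:00.
Quinn ∩ Vera: 08:30–09:30, 10:00–10:30.
Quinn ∩ Vera ∩ Emeka: 08:30–09:30, 10:00–10:30.
Total common minutes: 60 + 30 = 90.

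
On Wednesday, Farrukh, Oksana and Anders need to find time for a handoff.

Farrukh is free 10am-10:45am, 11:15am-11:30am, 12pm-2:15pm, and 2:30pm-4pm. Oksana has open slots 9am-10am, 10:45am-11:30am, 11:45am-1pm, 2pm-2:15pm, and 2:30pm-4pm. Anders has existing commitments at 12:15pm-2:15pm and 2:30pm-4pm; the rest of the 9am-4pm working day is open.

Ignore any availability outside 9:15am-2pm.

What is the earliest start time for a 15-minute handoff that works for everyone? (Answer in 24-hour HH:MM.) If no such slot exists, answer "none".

11:15

Anders free within 09:00–16:00: 09:00–12:15, 14:15–14:30.
Farrukh ∩ Oksana: 11:15–11:30, 12:00–13:00, 14:00–14:15, 14:30–16:00.
Farrukh ∩ Oksana ∩ Anders: 11:15–11:30, 12:00–12:15.
Restricted to 09:15–14:00: 11:15–11:30, 12:00–12:15.
Windows ≥ 15 min: 11:15–11:30, 12:00–12:15.
Earliest such window starts at 11:15.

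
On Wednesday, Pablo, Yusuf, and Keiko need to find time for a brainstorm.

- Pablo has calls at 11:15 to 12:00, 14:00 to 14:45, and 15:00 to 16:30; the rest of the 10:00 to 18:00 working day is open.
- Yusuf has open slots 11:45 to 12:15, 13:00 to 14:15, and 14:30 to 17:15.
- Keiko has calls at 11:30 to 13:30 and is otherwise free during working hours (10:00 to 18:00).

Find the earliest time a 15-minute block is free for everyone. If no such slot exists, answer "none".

13:30

Pablo free within 10:00–18:00: 10:00–11:15, 12:00–14:00, 14:45–15:00, 16:30–18:00.
Keiko free within 10:00–18:00: 10:00–11:30, 13:30–18:00.
Pablo ∩ Yusuf: 12:00–12:15, 13:00–14:00, 14:45–15:00, 16:30–17:15.
Pablo ∩ Yusuf ∩ Keiko: 13:30–14:00, 14:45–15:00, 16:30–17:15.
Windows ≥ 15 min: 13:30–14:00, 14:45–15:00, 16:30–17:15.
Earliest such window starts at 13:30.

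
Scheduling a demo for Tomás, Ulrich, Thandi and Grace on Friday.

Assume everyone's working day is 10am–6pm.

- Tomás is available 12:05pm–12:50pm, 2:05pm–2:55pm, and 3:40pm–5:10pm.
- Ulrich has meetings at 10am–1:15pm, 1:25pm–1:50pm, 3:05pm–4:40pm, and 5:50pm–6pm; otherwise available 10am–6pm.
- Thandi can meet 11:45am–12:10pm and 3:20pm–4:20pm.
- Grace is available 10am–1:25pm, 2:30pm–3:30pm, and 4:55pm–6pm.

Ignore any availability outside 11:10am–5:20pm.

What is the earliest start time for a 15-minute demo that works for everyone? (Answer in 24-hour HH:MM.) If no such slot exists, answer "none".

Ulrich free within 10:00–18:00: 13:15–13:25, 13:50–15:05, 16:40–17:50.
Tomás ∩ Ulrich: 14:05–14:55, 16:40–17:10.
Tomás ∩ Ulrich ∩ Thandi: (none).
Tomás ∩ Ulrich ∩ Thandi ∩ Grace: (none).
Restricted to 11:10–17:20: (none).
Windows ≥ 15 min: (none).

none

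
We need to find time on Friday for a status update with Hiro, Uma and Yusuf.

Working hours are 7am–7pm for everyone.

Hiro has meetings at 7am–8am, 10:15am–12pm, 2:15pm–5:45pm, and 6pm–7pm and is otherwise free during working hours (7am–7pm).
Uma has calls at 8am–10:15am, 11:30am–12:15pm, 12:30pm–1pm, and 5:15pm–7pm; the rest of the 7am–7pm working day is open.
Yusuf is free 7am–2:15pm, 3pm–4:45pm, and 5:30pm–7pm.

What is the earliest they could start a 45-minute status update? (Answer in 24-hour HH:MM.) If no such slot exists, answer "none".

13:00

Hiro free within 07:00–19:00: 08:00–10:15, 12:00–14:15, 17:45–18:00.
Uma free within 07:00–19:00: 07:00–08:00, 10:15–11:30, 12:15–12:30, 13:00–17:15.
Hiro ∩ Uma: 12:15–12:30, 13:00–14:15.
Hiro ∩ Uma ∩ Yusuf: 12:15–12:30, 13:00–14:15.
Windows ≥ 45 min: 13:00–14:15.
Earliest such window starts at 13:00.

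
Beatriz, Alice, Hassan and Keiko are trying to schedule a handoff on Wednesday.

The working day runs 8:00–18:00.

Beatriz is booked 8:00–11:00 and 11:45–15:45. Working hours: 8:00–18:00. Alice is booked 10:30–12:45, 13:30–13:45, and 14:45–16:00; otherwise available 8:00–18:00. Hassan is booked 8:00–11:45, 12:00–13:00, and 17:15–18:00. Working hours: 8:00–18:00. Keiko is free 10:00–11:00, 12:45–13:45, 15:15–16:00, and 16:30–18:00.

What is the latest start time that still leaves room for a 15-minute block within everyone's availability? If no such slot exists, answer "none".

17:00

Beatriz free within 08:00–18:00: 11:00–11:45, 15:45–18:00.
Alice free within 08:00–18:00: 08:00–10:30, 12:45–13:30, 13:45–14:45, 16:00–18:00.
Hassan free within 08:00–18:00: 11:45–12:00, 13:00–17:15.
Beatriz ∩ Alice: 16:00–18:00.
Beatriz ∩ Alice ∩ Hassan: 16:00–17:15.
Beatriz ∩ Alice ∩ Hassan ∩ Keiko: 16:30–17:15.
Windows ≥ 15 min: 16:30–17:15.
Latest start in the last window 16:30–17:15 is 17:15 − 15 min = 17:00.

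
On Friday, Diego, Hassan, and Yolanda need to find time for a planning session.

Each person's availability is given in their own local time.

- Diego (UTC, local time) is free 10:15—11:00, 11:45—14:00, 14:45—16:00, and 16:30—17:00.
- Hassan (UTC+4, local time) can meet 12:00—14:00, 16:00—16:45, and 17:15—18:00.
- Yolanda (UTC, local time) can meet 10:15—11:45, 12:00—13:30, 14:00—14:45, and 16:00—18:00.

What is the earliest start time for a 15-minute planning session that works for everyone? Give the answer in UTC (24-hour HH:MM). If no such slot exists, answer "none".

Diego → UTC: 10:15–11:00, 11:45–14:00, 14:45–16:00, 16:30–17:00.
Hassan → UTC: 08:00–10:00, 12:00–12:45, 13:15–14:00.
Yolanda → UTC: 10:15–11:45, 12:00–13:30, 14:00–14:45, 16:00–18:00.
Diego ∩ Hassan: 12:00–12:45, 13:15–14:00.
Diego ∩ Hassan ∩ Yolanda: 12:00–12:45, 13:15–13:30.
Windows ≥ 15 min: 12:00–12:45, 13:15–13:30.
Earliest such window starts at 12:00.

12:00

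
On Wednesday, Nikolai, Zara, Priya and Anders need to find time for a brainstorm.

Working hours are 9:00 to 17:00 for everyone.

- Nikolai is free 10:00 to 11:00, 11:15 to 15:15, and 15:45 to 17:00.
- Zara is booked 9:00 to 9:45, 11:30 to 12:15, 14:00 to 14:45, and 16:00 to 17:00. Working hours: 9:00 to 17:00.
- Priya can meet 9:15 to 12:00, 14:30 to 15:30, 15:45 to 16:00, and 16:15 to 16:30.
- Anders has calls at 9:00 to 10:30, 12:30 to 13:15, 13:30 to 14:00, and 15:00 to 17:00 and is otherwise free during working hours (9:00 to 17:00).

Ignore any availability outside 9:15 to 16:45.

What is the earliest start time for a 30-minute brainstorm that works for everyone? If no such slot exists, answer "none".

10:30

Zara free within 09:00–17:00: 09:45–11:30, 12:15–14:00, 14:45–16:00.
Anders free within 09:00–17:00: 10:30–12:30, 13:15–13:30, 14:00–15:00.
Nikolai ∩ Zara: 10:00–11:00, 11:15–11:30, 12:15–14:00, 14:45–15:15, 15:45–16:00.
Nikolai ∩ Zara ∩ Priya: 10:00–11:00, 11:15–11:30, 14:45–15:15, 15:45–16:00.
Nikolai ∩ Zara ∩ Priya ∩ Anders: 10:30–11:00, 11:15–11:30, 14:45–15:00.
Restricted to 09:15–16:45: 10:30–11:00, 11:15–11:30, 14:45–15:00.
Windows ≥ 30 min: 10:30–11:00.
Earliest such window starts at 10:30.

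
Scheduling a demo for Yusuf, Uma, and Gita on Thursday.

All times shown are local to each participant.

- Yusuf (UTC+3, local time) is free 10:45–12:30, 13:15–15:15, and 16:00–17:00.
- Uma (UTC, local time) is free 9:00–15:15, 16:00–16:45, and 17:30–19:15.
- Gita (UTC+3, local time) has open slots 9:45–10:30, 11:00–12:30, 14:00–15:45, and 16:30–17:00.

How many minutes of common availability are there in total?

Yusuf → UTC: 07:45–09:30, 10:15–12:15, 13:00–14:00.
Uma → UTC: 09:00–15:15, 16:00–16:45, 17:30–19:15.
Gita → UTC: 06:45–07:30, 08:00–09:30, 11:00–12:45, 13:30–14:00.
Yusuf ∩ Uma: 09:00–09:30, 10:15–12:15, 13:00–14:00.
Yusuf ∩ Uma ∩ Gita: 09:00–09:30, 11:00–12:15, 13:30–14:00.
Total common minutes: 30 + 75 + 30 = 135.

135 minutes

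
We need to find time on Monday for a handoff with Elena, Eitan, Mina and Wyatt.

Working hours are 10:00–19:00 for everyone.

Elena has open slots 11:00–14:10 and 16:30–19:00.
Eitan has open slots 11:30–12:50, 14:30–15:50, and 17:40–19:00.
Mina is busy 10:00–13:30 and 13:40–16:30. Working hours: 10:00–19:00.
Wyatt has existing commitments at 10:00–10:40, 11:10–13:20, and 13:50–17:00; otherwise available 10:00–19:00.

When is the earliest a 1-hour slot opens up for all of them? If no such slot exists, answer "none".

Mina free within 10:00–19:00: 13:30–13:40, 16:30–19:00.
Wyatt free within 10:00–19:00: 10:40–11:10, 13:20–13:50, 17:00–19:00.
Elena ∩ Eitan: 11:30–12:50, 17:40–19:00.
Elena ∩ Eitan ∩ Mina: 17:40–19:00.
Elena ∩ Eitan ∩ Mina ∩ Wyatt: 17:40–19:00.
Windows ≥ 60 min: 17:40–19:00.
Earliest such window starts at 17:40.

17:40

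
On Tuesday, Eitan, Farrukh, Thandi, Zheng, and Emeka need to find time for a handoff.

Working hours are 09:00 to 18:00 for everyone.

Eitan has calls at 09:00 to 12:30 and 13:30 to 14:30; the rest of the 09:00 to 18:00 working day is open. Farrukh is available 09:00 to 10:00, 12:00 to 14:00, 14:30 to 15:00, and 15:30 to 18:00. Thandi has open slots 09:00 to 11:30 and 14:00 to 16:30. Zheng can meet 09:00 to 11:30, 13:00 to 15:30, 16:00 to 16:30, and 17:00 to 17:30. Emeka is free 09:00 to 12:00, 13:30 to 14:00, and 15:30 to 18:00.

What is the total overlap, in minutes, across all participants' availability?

Eitan free within 09:00–18:00: 12:30–13:30, 14:30–18:00.
Eitan ∩ Farrukh: 12:30–13:30, 14:30–15:00, 15:30–18:00.
Eitan ∩ Farrukh ∩ Thandi: 14:30–15:00, 15:30–16:30.
Eitan ∩ Farrukh ∩ Thandi ∩ Zheng: 14:30–15:00, 16:00–16:30.
Eitan ∩ Farrukh ∩ Thandi ∩ Zheng ∩ Emeka: 16:00–16:30.
Total common minutes: 30.

30 minutes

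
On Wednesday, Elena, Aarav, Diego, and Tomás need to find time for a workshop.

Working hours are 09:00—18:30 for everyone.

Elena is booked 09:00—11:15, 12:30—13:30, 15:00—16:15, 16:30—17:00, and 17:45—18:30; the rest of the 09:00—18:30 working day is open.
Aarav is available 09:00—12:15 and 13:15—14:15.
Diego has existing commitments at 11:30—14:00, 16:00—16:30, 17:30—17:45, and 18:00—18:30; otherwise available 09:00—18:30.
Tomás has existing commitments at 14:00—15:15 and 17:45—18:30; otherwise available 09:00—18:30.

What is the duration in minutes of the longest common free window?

15 minutes

Elena free within 09:00–18:30: 11:15–12:30, 13:30–15:00, 16:15–16:30, 17:00–17:45.
Diego free within 09:00–18:30: 09:00–11:30, 14:00–16:00, 16:30–17:30, 17:45–18:00.
Tomás free within 09:00–18:30: 09:00–14:00, 15:15–17:45.
Elena ∩ Aarav: 11:15–12:15, 13:30–14:15.
Elena ∩ Aarav ∩ Diego: 11:15–11:30, 14:00–14:15.
Elena ∩ Aarav ∩ Diego ∩ Tomás: 11:15–11:30.
Single common window of 15 minutes.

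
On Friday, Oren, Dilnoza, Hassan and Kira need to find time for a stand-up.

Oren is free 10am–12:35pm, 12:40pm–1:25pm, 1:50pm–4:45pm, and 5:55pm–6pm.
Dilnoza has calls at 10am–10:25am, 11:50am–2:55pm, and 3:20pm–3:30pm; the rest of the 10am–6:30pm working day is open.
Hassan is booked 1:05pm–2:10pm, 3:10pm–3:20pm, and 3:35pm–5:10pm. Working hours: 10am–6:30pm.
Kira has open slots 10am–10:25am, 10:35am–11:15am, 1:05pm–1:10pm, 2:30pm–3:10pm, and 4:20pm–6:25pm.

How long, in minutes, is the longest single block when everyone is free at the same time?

40 minutes

Dilnoza free within 10:00–18:30: 10:25–11:50, 14:55–15:20, 15:30–18:30.
Hassan free within 10:00–18:30: 10:00–13:05, 14:10–15:10, 15:20–15:35, 17:10–18:30.
Oren ∩ Dilnoza: 10:25–11:50, 14:55–15:20, 15:30–16:45, 17:55–18:00.
Oren ∩ Dilnoza ∩ Hassan: 10:25–11:50, 14:55–15:10, 15:30–15:35, 17:55–18:00.
Oren ∩ Dilnoza ∩ Hassan ∩ Kira: 10:35–11:15, 14:55–15:10, 17:55–18:00.
Common window lengths: 40, 15, 5 min; longest is 40.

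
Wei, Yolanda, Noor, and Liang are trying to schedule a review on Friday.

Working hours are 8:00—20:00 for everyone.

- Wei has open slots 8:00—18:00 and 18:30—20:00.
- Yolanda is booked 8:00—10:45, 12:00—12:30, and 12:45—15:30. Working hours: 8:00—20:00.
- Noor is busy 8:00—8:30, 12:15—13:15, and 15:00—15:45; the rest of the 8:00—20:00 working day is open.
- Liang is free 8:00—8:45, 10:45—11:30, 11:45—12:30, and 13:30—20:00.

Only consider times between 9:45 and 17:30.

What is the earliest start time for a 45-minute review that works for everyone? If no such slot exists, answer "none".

Yolanda free within 08:00–20:00: 10:45–12:00, 12:30–12:45, 15:30–20:00.
Noor free within 08:00–20:00: 08:30–12:15, 13:15–15:00, 15:45–20:00.
Wei ∩ Yolanda: 10:45–12:00, 12:30–12:45, 15:30–18:00, 18:30–20:00.
Wei ∩ Yolanda ∩ Noor: 10:45–12:00, 15:45–18:00, 18:30–20:00.
Wei ∩ Yolanda ∩ Noor ∩ Liang: 10:45–11:30, 11:45–12:00, 15:45–18:00, 18:30–20:00.
Restricted to 09:45–17:30: 10:45–11:30, 11:45–12:00, 15:45–17:30.
Windows ≥ 45 min: 10:45–11:30, 15:45–17:30.
Earliest such window starts at 10:45.

10:45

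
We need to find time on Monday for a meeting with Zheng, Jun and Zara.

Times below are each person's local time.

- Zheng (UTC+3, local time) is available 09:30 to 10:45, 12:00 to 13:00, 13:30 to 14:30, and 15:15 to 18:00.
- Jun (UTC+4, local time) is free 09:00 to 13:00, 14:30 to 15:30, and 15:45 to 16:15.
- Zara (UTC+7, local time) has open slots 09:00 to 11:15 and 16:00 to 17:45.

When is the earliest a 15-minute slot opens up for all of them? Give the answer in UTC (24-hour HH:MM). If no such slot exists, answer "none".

Zheng → UTC: 06:30–07:45, 09:00–10:00, 10:30–11:30, 12:15–15:00.
Jun → UTC: 05:00–09:00, 10:30–11:30, 11:45–12:15.
Zara → UTC: 02:00–04:15, 09:00–10:45.
Zheng ∩ Jun: 06:30–07:45, 10:30–11:30.
Zheng ∩ Jun ∩ Zara: 10:30–10:45.
Windows ≥ 15 min: 10:30–10:45.
Earliest such window starts at 10:30.

10:30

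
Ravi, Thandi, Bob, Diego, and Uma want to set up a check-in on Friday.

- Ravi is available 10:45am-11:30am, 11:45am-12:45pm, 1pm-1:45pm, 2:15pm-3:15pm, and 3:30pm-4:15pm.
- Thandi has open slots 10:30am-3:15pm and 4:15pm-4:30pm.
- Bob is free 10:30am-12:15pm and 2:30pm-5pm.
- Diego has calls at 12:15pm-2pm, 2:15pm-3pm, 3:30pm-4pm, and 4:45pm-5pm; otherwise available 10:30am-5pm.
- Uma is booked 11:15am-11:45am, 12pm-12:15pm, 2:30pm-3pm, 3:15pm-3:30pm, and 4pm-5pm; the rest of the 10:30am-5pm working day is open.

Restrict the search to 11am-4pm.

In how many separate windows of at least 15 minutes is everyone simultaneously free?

Diego free within 10:30–17:00: 10:30–12:15, 14:00–14:15, 15:00–15:30, 16:00–16:45.
Uma free within 10:30–17:00: 10:30–11:15, 11:45–12:00, 12:15–14:30, 15:00–15:15, 15:30–16:00.
Ravi ∩ Thandi: 10:45–11:30, 11:45–12:45, 13:00–13:45, 14:15–15:15.
Ravi ∩ Thandi ∩ Bob: 10:45–11:30, 11:45–12:15, 14:30–15:15.
Ravi ∩ Thandi ∩ Bob ∩ Diego: 10:45–11:30, 11:45–12:15, 15:00–15:15.
Ravi ∩ Thandi ∩ Bob ∩ Diego ∩ Uma: 10:45–11:15, 11:45–12:00, 15:00–15:15.
Restricted to 11:00–16:00: 11:00–11:15, 11:45–12:00, 15:00–15:15.
Windows ≥ 15 min: 11:00–11:15, 11:45–12:00, 15:00–15:15.
That's 3 windows.

3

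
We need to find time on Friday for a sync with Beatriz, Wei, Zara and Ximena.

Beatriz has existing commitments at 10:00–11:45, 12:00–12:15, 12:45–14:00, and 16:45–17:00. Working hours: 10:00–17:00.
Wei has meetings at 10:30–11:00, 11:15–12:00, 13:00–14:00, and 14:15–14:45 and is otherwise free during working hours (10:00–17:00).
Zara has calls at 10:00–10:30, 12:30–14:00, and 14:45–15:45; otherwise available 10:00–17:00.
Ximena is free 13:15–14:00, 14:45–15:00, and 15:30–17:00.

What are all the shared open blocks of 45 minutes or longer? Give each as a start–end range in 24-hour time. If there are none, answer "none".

15:45–16:45

Beatriz free within 10:00–17:00: 11:45–12:00, 12:15–12:45, 14:00–16:45.
Wei free within 10:00–17:00: 10:00–10:30, 11:00–11:15, 12:00–13:00, 14:00–14:15, 14:45–17:00.
Zara free within 10:00–17:00: 10:30–12:30, 14:00–14:45, 15:45–17:00.
Beatriz ∩ Wei: 12:15–12:45, 14:00–14:15, 14:45–16:45.
Beatriz ∩ Wei ∩ Zara: 12:15–12:30, 14:00–14:15, 15:45–16:45.
Beatriz ∩ Wei ∩ Zara ∩ Ximena: 15:45–16:45.
Windows ≥ 45 min: 15:45–16:45.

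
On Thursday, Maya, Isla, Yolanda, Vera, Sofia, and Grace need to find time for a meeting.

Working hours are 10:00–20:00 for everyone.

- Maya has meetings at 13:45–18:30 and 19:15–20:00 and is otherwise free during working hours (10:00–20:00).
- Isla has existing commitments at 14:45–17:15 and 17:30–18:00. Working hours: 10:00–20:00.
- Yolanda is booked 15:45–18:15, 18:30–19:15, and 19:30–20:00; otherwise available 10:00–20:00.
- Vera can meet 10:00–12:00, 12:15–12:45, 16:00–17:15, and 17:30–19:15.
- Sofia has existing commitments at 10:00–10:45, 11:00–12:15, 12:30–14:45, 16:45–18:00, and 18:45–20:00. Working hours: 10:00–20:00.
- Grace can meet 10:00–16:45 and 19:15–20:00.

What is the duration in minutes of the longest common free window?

15 minutes

Maya free within 10:00–20:00: 10:00–13:45, 18:30–19:15.
Isla free within 10:00–20:00: 10:00–14:45, 17:15–17:30, 18:00–20:00.
Yolanda free within 10:00–20:00: 10:00–15:45, 18:15–18:30, 19:15–19:30.
Sofia free within 10:00–20:00: 10:45–11:00, 12:15–12:30, 14:45–16:45, 18:00–18:45.
Maya ∩ Isla: 10:00–13:45, 18:30–19:15.
Maya ∩ Isla ∩ Yolanda: 10:00–13:45.
Maya ∩ Isla ∩ Yolanda ∩ Vera: 10:00–12:00, 12:15–12:45.
Maya ∩ Isla ∩ Yolanda ∩ Vera ∩ Sofia: 10:45–11:00, 12:15–12:30.
Maya ∩ Isla ∩ Yolanda ∩ Vera ∩ Sofia ∩ Grace: 10:45–11:00, 12:15–12:30.
Common window lengths: 15, 15 min; longest is 15.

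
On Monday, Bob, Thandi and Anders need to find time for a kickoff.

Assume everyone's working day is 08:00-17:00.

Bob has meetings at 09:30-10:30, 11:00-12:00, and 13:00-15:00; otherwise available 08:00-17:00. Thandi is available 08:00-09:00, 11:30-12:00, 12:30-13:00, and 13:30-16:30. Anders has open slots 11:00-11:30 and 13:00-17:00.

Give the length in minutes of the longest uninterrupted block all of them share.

Bob free within 08:00–17:00: 08:00–09:30, 10:30–11:00, 12:00–13:00, 15:00–17:00.
Bob ∩ Thandi: 08:00–09:00, 12:30–13:00, 15:00–16:30.
Bob ∩ Thandi ∩ Anders: 15:00–16:30.
Single common window of 90 minutes.

90 minutes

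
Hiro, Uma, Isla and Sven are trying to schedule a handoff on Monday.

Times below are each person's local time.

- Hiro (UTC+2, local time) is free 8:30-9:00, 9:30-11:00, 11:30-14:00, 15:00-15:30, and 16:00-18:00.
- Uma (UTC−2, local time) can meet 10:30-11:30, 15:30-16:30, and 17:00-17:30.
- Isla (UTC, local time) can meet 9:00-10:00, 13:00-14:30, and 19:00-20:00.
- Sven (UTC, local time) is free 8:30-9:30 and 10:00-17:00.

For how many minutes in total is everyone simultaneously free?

Hiro → UTC: 06:30–07:00, 07:30–09:00, 09:30–12:00, 13:00–13:30, 14:00–16:00.
Uma → UTC: 12:30–13:30, 17:30–18:30, 19:00–19:30.
Isla → UTC: 09:00–10:00, 13:00–14:30, 19:00–20:00.
Sven → UTC: 08:30–09:30, 10:00–17:00.
Hiro ∩ Uma: 13:00–13:30.
Hiro ∩ Uma ∩ Isla: 13:00–13:30.
Hiro ∩ Uma ∩ Isla ∩ Sven: 13:00–13:30.
Total common minutes: 30.

30 minutes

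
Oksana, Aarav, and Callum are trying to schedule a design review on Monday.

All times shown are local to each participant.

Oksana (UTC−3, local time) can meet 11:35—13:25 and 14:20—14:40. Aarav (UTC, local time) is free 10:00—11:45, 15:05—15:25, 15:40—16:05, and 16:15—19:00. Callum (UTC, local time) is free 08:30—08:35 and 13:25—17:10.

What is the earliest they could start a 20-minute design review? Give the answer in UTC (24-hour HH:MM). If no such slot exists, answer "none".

15:05

Oksana → UTC: 14:35–16:25, 17:20–17:40.
Aarav → UTC: 10:00–11:45, 15:05–15:25, 15:40–16:05, 16:15–19:00.
Callum → UTC: 08:30–08:35, 13:25–17:10.
Oksana ∩ Aarav: 15:05–15:25, 15:40–16:05, 16:15–16:25, 17:20–17:40.
Oksana ∩ Aarav ∩ Callum: 15:05–15:25, 15:40–16:05, 16:15–16:25.
Windows ≥ 20 min: 15:05–15:25, 15:40–16:05.
Earliest such window starts at 15:05.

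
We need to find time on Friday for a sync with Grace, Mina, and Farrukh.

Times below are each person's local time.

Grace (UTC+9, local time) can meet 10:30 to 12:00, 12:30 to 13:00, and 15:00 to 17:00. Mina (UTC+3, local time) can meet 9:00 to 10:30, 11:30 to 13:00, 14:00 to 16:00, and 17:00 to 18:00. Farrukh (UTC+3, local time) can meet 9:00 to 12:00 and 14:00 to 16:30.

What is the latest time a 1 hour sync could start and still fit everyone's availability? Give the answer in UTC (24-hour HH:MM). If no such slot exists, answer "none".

06:30

Grace → UTC: 01:30–03:00, 03:30–04:00, 06:00–08:00.
Mina → UTC: 06:00–07:30, 08:30–10:00, 11:00–13:00, 14:00–15:00.
Farrukh → UTC: 06:00–09:00, 11:00–13:30.
Grace ∩ Mina: 06:00–07:30.
Grace ∩ Mina ∩ Farrukh: 06:00–07:30.
Windows ≥ 60 min: 06:00–07:30.
Latest start in the last window 06:00–07:30 is 07:30 − 60 min = 06:30.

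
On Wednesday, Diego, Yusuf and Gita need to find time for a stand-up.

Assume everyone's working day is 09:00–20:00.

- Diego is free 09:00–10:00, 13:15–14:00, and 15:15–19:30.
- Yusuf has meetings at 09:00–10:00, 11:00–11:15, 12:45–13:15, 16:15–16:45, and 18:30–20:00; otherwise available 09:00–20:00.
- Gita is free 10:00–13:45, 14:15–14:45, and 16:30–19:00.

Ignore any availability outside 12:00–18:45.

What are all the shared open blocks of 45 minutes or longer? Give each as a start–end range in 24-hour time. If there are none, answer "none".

16:45–18:30

Yusuf free within 09:00–20:00: 10:00–11:00, 11:15–12:45, 13:15–16:15, 16:45–18:30.
Diego ∩ Yusuf: 13:15–14:00, 15:15–16:15, 16:45–18:30.
Diego ∩ Yusuf ∩ Gita: 13:15–13:45, 16:45–18:30.
Restricted to 12:00–18:45: 13:15–13:45, 16:45–18:30.
Windows ≥ 45 min: 16:45–18:30.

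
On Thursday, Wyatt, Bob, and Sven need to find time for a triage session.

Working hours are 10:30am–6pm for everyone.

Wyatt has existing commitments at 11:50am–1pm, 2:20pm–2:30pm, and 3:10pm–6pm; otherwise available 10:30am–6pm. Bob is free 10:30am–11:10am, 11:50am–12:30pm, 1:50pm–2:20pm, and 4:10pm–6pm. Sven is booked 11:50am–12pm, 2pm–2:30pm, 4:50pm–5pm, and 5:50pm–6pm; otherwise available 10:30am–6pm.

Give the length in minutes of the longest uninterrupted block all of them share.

Wyatt free within 10:30–18:00: 10:30–11:50, 13:00–14:20, 14:30–15:10.
Sven free within 10:30–18:00: 10:30–11:50, 12:00–14:00, 14:30–16:50, 17:00–17:50.
Wyatt ∩ Bob: 10:30–11:10, 13:50–14:20.
Wyatt ∩ Bob ∩ Sven: 10:30–11:10, 13:50–14:00.
Common window lengths: 40, 10 min; longest is 40.

40 minutes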